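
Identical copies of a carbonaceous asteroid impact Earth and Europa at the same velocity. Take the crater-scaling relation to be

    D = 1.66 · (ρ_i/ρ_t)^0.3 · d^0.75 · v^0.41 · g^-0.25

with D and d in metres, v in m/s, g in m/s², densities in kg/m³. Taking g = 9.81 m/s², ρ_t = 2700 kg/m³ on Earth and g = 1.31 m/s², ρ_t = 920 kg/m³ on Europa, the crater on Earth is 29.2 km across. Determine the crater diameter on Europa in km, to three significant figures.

The impactor-only factors (d, v, ρ_i) cancel in the ratio, leaving D_Europa/D_Earth = (g_Europa/g_Earth)^-0.25 · (ρ_t,Earth/ρ_t,Europa)^0.3.
(1.31/9.81)^-0.25 = 0.1335^-0.25 = 1.654
(2700/920)^0.3 = 2.935^0.3 = 1.381
Ratio = 1.654 × 1.381 = 2.284
D_Europa = 2.284 × 29.2 km = 66.7 km

D ≈ 66.7 km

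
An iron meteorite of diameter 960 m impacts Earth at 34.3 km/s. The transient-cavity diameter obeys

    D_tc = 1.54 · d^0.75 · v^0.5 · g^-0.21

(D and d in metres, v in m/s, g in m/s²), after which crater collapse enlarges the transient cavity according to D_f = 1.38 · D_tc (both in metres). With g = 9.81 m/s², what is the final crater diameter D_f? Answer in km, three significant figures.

v = 34300 m/s.
d^0.75 = 960^0.75 = 172.5
v^0.5 = 34300^0.5 = 185.2
g^-0.21 = 9.81^-0.21 = 0.6191
D_tc = 1.54 × 172.5 × 185.2 × 0.6191 = 30460 m
D_f = 1.38 × 30460 = 42035 m
     = 42.03 km

D_f ≈ 42.0 km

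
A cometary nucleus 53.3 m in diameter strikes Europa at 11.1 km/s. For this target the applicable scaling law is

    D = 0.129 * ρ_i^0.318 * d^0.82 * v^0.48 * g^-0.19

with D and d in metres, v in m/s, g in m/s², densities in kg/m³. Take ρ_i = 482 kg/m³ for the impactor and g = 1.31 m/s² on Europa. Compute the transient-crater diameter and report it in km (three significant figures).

D ≈ 1.99 km

In SI units: v = 11100 m/s.
ρ_i^0.318 = 482^0.318 = 7.132
d^0.82 = 53.3^0.82 = 26.06
v^0.48 = 11100^0.48 = 87.45
g^-0.19 = 1.31^-0.19 = 0.9500
D = 0.129 × 7.132 × 26.06 × 87.45 × 0.9500 = 1992 m
   = 1.992 km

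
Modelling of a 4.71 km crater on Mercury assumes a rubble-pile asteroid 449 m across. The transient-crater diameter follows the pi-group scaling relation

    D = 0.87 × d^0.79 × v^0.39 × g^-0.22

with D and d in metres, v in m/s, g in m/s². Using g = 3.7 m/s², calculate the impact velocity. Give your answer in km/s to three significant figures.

v ≈ 33.2 km/s

Rearranging for v: v = [D / (0.87 · 449^0.79 · 3.7^-0.22)]^(1/0.39).
D = 4710 m.
449^0.79 = 124.5
3.7^-0.22 = 0.7499
Denominator = 0.87 × 124.5 × 0.7499 = 81.23
D / 81.23 = 4710 / 81.23 = 57.98
v = 57.98^(1/0.39) = 57.98^2.5641 = 33206 m/s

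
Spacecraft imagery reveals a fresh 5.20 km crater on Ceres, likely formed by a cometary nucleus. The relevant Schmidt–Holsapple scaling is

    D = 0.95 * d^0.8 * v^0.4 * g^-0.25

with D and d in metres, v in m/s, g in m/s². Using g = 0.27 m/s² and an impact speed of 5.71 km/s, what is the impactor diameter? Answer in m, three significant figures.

d ≈ 414 m

Rearranging for d: d = [D / (0.95 · 5710^0.4 · 0.27^-0.25)]^(1/0.8).
D = 5200 m.
5710^0.4 = 31.82
0.27^-0.25 = 1.387
Denominator = 0.95 × 31.82 × 1.387 = 41.93
D / 41.93 = 5200 / 41.93 = 124.0
d = 124.0^(1/0.8) = 124.0^1.25 = 413.8 m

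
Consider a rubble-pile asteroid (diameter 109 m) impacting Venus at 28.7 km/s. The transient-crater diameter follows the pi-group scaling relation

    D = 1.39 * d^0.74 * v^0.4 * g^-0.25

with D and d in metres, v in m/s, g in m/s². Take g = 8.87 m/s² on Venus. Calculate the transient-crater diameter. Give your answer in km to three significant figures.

In SI units: v = 28700 m/s.
d^0.74 = 109^0.74 = 32.19
v^0.4 = 28700^0.4 = 60.69
g^-0.25 = 8.87^-0.25 = 0.5795
D = 1.39 × 32.19 × 60.69 × 0.5795 = 1574 m
   = 1.574 km

D ≈ 1.57 km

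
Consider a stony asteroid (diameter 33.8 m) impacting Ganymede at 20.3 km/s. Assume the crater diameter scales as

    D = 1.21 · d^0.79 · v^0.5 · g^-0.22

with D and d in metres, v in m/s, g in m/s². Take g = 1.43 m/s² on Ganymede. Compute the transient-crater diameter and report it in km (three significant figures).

In SI units: v = 20300 m/s.
d^0.79 = 33.8^0.79 = 16.14
v^0.5 = 20300^0.5 = 142.5
g^-0.22 = 1.43^-0.22 = 0.9243
D = 1.21 × 16.14 × 142.5 × 0.9243 = 2572 m
   = 2.572 km

D ≈ 2.57 km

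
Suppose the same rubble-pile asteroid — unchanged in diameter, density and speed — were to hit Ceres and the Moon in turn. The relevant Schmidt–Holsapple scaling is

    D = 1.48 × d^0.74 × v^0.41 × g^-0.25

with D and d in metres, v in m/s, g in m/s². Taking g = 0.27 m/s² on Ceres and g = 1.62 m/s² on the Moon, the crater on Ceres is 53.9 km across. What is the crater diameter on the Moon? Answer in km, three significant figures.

D ≈ 34.4 km

All impactor-dependent factors cancel in the ratio, leaving D_Moon/D_Ceres = (g_Moon/g_Ceres)^-0.25.
(1.62/0.27)^-0.25 = 6.000^-0.25 = 0.6389
D_Moon = 0.6389 × 53.9 km = 34.4 km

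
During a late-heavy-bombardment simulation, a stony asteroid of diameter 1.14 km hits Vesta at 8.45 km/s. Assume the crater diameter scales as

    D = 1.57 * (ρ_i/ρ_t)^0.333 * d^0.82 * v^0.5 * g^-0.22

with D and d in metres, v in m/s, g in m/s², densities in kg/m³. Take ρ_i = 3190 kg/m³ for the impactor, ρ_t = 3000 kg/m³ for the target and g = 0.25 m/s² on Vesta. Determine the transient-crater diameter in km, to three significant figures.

In SI units: d = 1140 m, v = 8450 m/s.
(ρ_i/ρ_t)^0.333 = (3190/3000)^0.333 = 1.021
d^0.82 = 1140^0.82 = 321.1
v^0.5 = 8450^0.5 = 91.92
g^-0.22 = 0.25^-0.22 = 1.357
D = 1.57 × 1.021 × 321.1 × 91.92 × 1.357 = 64203 m
   = 64.20 km

D ≈ 64.2 km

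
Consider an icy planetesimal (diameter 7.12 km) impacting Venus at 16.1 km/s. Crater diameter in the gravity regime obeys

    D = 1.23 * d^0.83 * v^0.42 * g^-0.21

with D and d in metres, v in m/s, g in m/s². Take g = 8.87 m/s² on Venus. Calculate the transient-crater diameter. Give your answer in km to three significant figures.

In SI units: d = 7120 m, v = 16100 m/s.
d^0.83 = 7120^0.83 = 1576
v^0.42 = 16100^0.42 = 58.46
g^-0.21 = 8.87^-0.21 = 0.6323
D = 1.23 × 1576 × 58.46 × 0.6323 = 71654 m
   = 71.65 km

D ≈ 71.7 km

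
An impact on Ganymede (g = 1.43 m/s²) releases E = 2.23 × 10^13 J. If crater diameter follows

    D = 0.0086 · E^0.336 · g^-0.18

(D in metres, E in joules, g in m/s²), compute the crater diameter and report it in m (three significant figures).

E^0.336 = (2.23 × 10^13)^0.336 = 3.055 × 10^4
g^-0.18 = 1.43^-0.18 = 0.9376
D = 0.0086 × 3.055 × 10^4 × 0.9376 = 246.3 m

D ≈ 246 m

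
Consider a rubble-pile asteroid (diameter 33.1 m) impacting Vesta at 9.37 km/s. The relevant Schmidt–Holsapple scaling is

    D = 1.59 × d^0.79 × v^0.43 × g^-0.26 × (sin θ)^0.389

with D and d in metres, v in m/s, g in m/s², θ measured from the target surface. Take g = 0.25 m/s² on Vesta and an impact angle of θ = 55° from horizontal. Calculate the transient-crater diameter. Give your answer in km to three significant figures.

In SI units: v = 9370 m/s.
d^0.79 = 33.1^0.79 = 15.87
v^0.43 = 9370^0.43 = 51.03
g^-0.26 = 0.25^-0.26 = 1.434
(sin 55°)^0.389 = 0.8192^0.389 = 0.9254
D = 1.59 × 15.87 × 51.03 × 1.434 × 0.9254 = 1709 m
   = 1.709 km

D ≈ 1.71 km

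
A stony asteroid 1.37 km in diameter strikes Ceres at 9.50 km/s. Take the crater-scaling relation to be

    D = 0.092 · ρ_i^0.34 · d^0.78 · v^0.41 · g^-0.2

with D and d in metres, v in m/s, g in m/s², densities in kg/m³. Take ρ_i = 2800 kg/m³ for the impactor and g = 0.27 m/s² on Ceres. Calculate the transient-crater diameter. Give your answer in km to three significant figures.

In SI units: d = 1370 m, v = 9500 m/s.
ρ_i^0.34 = 2800^0.34 = 14.86
d^0.78 = 1370^0.78 = 279.7
v^0.41 = 9500^0.41 = 42.74
g^-0.2 = 0.27^-0.2 = 1.299
D = 0.092 × 14.86 × 279.7 × 42.74 × 1.299 = 21230 m
   = 21.23 km

D ≈ 21.2 km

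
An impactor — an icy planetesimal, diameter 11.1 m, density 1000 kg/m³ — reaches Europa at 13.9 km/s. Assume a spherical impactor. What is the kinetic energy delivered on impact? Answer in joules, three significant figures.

E ≈ 6.92 × 10^13 J

v = 13900 m/s.
Mass m = (π/6) ρ d³ = (π/6) × 1000 × (11.1)³ = 7.161 × 10^5 kg
E = ½ m v² = 0.5 × 7.161 × 10^5 × (13900)² = 6.918 × 10^13 J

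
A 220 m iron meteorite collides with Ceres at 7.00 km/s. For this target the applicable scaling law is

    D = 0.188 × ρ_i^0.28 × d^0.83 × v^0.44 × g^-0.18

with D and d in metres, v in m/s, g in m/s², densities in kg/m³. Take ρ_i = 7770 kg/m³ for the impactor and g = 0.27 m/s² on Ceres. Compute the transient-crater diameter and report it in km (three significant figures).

In SI units: v = 7000 m/s.
ρ_i^0.28 = 7770^0.28 = 12.28
d^0.83 = 220^0.83 = 87.94
v^0.44 = 7000^0.44 = 49.19
g^-0.18 = 0.27^-0.18 = 1.266
D = 0.188 × 12.28 × 87.94 × 49.19 × 1.266 = 12643 m
   = 12.64 km

D ≈ 12.6 km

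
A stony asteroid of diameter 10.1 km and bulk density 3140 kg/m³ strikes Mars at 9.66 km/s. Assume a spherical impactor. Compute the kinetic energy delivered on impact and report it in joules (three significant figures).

d = 10100 m; v = 9660 m/s.
Mass m = (π/6) ρ d³ = (π/6) × 3140 × (10100)³ = 1.694 × 10^15 kg
E = ½ m v² = 0.5 × 1.694 × 10^15 × (9660)² = 7.904 × 10^22 J

E ≈ 7.90 × 10^22 J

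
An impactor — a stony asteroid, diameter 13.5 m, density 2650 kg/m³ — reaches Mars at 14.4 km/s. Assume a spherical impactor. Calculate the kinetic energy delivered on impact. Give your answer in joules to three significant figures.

E ≈ 3.54 × 10^14 J

v = 14400 m/s.
Mass m = (π/6) ρ d³ = (π/6) × 2650 × (13.5)³ = 3.414 × 10^6 kg
E = ½ m v² = 0.5 × 3.414 × 10^6 × (14400)² = 3.540 × 10^14 J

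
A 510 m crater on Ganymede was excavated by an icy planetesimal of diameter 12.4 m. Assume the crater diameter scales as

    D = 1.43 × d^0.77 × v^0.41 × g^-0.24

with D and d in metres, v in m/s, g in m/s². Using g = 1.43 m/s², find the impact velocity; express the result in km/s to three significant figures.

Rearranging for v: v = [D / (1.43 · 12.4^0.77 · 1.43^-0.24)]^(1/0.41).
12.4^0.77 = 6.949
1.43^-0.24 = 0.9177
Denominator = 1.43 × 6.949 × 0.9177 = 9.119
D / 9.119 = 510 / 9.119 = 55.93
v = 55.93^(1/0.41) = 55.93^2.439 = 18302 m/s

v ≈ 18.3 km/s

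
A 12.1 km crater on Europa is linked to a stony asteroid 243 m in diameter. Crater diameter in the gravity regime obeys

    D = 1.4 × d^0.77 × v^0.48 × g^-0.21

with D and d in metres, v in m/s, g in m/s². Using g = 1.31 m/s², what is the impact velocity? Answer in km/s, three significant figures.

Rearranging for v: v = [D / (1.4 · 243^0.77 · 1.31^-0.21)]^(1/0.48).
D = 12100 m.
243^0.77 = 68.69
1.31^-0.21 = 0.9449
Denominator = 1.4 × 68.69 × 0.9449 = 90.87
D / 90.87 = 12100 / 90.87 = 133.2
v = 133.2^(1/0.48) = 133.2^2.0833 = 26667 m/s

v ≈ 26.7 km/s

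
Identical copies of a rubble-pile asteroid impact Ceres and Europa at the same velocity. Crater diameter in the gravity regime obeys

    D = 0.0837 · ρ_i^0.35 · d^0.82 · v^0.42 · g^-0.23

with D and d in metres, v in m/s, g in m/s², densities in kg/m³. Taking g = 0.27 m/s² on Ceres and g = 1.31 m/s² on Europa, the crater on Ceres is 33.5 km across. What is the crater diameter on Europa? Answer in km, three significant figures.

D ≈ 23.3 km

All impactor-dependent factors cancel in the ratio, leaving D_Europa/D_Ceres = (g_Europa/g_Ceres)^-0.23.
(1.31/0.27)^-0.23 = 4.852^-0.23 = 0.6954
D_Europa = 0.6954 × 33.5 km = 23.3 km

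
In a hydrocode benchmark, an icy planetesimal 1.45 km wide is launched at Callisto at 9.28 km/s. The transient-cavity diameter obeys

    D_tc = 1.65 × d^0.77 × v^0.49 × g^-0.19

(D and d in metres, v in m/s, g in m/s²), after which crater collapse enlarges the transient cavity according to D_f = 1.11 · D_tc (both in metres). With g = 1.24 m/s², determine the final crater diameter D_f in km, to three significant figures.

In SI: d = 1450 m, v = 9280 m/s.
d^0.77 = 1450^0.77 = 271.8
v^0.49 = 9280^0.49 = 87.92
g^-0.19 = 1.24^-0.19 = 0.9600
D_tc = 1.65 × 271.8 × 87.92 × 0.9600 = 37850 m
D_f = 1.11 × 37850 = 42014 m
     = 42.01 km

D_f ≈ 42.0 km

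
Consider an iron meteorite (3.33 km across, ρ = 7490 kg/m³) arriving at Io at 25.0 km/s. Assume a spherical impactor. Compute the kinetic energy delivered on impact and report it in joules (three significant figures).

d = 3330 m; v = 25000 m/s.
Mass m = (π/6) ρ d³ = (π/6) × 7490 × (3330)³ = 1.448 × 10^14 kg
E = ½ m v² = 0.5 × 1.448 × 10^14 × (25000)² = 4.525 × 10^22 J

E ≈ 4.53 × 10^22 J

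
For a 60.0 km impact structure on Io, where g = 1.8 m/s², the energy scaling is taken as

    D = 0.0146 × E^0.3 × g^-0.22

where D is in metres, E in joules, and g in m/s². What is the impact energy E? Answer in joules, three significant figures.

E ≈ 1.71 × 10^22 J

Rearranging: E = [D / (0.0146 · g^-0.22)]^(1/0.3).
D = 60000 m.
g^-0.22 = 1.8^-0.22 = 0.8787
D / (0.0146 × 0.8787) = 60000 / (0.01283) = 4.677 × 10^6
E = (4.677 × 10^6)^3.3333 = 1.710 × 10^22 J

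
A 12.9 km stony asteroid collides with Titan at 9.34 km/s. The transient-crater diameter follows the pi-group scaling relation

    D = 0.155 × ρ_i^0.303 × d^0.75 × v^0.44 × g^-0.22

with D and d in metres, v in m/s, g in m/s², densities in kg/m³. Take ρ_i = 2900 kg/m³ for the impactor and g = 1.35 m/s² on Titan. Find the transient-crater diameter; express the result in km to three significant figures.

In SI units: d = 12900 m, v = 9340 m/s.
ρ_i^0.303 = 2900^0.303 = 11.20
d^0.75 = 12900^0.75 = 1210
v^0.44 = 9340^0.44 = 55.84
g^-0.22 = 1.35^-0.22 = 0.9361
D = 0.155 × 11.20 × 1210 × 55.84 × 0.9361 = 1.098 × 10^5 m
   = 109.8 km

D ≈ 110 km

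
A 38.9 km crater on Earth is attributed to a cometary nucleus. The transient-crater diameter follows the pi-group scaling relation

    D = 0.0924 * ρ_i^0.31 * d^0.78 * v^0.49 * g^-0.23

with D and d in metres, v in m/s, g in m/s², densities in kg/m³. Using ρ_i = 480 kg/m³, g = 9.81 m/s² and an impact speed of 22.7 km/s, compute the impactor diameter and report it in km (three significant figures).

Rearranging for d: d = [D / (0.0924 · 480^0.31 · 22700^0.49 · 9.81^-0.23)]^(1/0.78).
D = 38900 m.
480^0.31 = 6.779
22700^0.49 = 136.3
9.81^-0.23 = 0.5914
Denominator = 0.0924 × 6.779 × 136.3 × 0.5914 = 50.49
D / 50.49 = 38900 / 50.49 = 770.4
d = 770.4^(1/0.78) = 770.4^1.2821 = 5024 m

d ≈ 5.02 km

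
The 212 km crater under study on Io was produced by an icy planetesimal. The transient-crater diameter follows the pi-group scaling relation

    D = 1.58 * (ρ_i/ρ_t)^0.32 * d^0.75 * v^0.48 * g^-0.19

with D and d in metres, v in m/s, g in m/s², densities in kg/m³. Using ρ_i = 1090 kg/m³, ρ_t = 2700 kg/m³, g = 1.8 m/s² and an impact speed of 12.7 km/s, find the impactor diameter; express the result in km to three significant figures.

Rearranging for d: d = [D / (1.58 · (1090/2700)^0.32 · 12700^0.48 · 1.8^-0.19)]^(1/0.75).
D = 212000 m.
(1090/2700)^0.32 = 0.7481
12700^0.48 = 93.29
1.8^-0.19 = 0.8943
Denominator = 1.58 × 0.7481 × 93.29 × 0.8943 = 98.61
D / 98.61 = 212000 / 98.61 = 2150
d = 2150^(1/0.75) = 2150^1.3333 = 27742 m

d ≈ 27.7 km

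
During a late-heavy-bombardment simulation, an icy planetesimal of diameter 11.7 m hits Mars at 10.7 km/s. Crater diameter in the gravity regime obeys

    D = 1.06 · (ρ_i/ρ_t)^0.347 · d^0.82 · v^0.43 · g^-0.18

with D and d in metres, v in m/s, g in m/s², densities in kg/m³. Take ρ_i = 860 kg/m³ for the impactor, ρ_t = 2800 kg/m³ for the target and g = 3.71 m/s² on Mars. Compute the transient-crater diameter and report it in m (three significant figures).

In SI units: v = 10700 m/s.
(ρ_i/ρ_t)^0.347 = (860/2800)^0.347 = 0.6639
d^0.82 = 11.7^0.82 = 7.515
v^0.43 = 10700^0.43 = 54.03
g^-0.18 = 3.71^-0.18 = 0.7898
D = 1.06 × 0.6639 × 7.515 × 54.03 × 0.7898 = 225.7 m

D ≈ 226 m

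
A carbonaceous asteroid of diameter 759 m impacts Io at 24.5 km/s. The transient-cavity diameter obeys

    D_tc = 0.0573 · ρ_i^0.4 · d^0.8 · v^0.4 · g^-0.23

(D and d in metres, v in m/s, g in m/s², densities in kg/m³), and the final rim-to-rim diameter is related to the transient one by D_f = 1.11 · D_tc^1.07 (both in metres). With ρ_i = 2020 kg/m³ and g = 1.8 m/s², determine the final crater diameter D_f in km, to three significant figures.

v = 24500 m/s.
ρ_i^0.4 = 2020^0.4 = 21.00
d^0.8 = 759^0.8 = 201.5
v^0.4 = 24500^0.4 = 56.97
g^-0.23 = 1.8^-0.23 = 0.8735
D_tc = 0.0573 × 21.00 × 201.5 × 56.97 × 0.8735 = 12070 m
D_f = 1.11 × (12070)^1.07 = 25867 m
     = 25.87 km

D_f ≈ 25.9 km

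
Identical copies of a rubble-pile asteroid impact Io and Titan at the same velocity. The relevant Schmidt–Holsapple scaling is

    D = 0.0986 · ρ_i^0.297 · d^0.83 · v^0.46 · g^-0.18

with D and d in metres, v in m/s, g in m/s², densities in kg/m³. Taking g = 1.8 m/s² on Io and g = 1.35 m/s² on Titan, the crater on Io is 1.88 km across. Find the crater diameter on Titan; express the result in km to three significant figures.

All impactor-dependent factors cancel in the ratio, leaving D_Titan/D_Io = (g_Titan/g_Io)^-0.18.
(1.35/1.8)^-0.18 = 0.7500^-0.18 = 1.053
D_Titan = 1.053 × 1.88 km = 1.98 km

D ≈ 1.98 km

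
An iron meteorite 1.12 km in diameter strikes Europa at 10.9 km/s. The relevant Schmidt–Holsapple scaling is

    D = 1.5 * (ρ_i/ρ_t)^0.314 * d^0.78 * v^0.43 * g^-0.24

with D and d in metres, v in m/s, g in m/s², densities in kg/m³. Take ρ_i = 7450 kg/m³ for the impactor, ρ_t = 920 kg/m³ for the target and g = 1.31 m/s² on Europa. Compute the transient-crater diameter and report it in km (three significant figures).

D ≈ 35.3 km

In SI units: d = 1120 m, v = 10900 m/s.
(ρ_i/ρ_t)^0.314 = (7450/920)^0.314 = 1.929
d^0.78 = 1120^0.78 = 239.0
v^0.43 = 10900^0.43 = 54.46
g^-0.24 = 1.31^-0.24 = 0.9372
D = 1.5 × 1.929 × 239.0 × 54.46 × 0.9372 = 35296 m
   = 35.30 km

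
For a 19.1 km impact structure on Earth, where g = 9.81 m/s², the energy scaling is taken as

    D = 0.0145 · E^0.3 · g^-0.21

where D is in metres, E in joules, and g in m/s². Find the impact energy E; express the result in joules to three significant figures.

E ≈ 1.24 × 10^21 J

Rearranging: E = [D / (0.0145 · g^-0.21)]^(1/0.3).
D = 19100 m.
g^-0.21 = 9.81^-0.21 = 0.6191
D / (0.0145 × 0.6191) = 19100 / (8.977 × 10^-3) = 2.128 × 10^6
E = (2.128 × 10^6)^3.3333 = 1.239 × 10^21 J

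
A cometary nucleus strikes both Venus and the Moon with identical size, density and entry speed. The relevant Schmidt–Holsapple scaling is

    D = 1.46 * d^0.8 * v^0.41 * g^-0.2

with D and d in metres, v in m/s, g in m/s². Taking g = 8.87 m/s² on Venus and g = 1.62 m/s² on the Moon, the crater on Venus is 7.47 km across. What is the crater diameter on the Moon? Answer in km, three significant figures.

D ≈ 10.5 km

All impactor-dependent factors cancel in the ratio, leaving D_Moon/D_Venus = (g_Moon/g_Venus)^-0.2.
(1.62/8.87)^-0.2 = 0.1826^-0.2 = 1.405
D_Moon = 1.405 × 7.47 km = 10.5 km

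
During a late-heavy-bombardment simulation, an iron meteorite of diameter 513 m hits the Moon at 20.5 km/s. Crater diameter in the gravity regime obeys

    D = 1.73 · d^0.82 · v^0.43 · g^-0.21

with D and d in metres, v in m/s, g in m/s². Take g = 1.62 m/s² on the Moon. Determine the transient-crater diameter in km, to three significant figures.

In SI units: v = 20500 m/s.
d^0.82 = 513^0.82 = 166.8
v^0.43 = 20500^0.43 = 71.46
g^-0.21 = 1.62^-0.21 = 0.9037
D = 1.73 × 166.8 × 71.46 × 0.9037 = 18635 m
   = 18.64 km

D ≈ 18.6 km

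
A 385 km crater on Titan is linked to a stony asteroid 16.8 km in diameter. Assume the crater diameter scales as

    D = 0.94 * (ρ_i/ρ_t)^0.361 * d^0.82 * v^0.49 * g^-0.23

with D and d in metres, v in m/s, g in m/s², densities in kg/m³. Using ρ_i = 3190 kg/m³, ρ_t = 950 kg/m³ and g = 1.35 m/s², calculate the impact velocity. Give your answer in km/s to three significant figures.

Rearranging for v: v = [D / (0.94 · (3190/950)^0.361 · 16800^0.82 · 1.35^-0.23)]^(1/0.49).
D = 385000 m.
(3190/950)^0.361 = 1.548
16800^0.82 = 2916
1.35^-0.23 = 0.9333
Denominator = 0.94 × 1.548 × 2916 × 0.9333 = 3960
D / 3960 = 385000 / 3960 = 97.22
v = 97.22^(1/0.49) = 97.22^2.0408 = 11392 m/s

v ≈ 11.4 km/s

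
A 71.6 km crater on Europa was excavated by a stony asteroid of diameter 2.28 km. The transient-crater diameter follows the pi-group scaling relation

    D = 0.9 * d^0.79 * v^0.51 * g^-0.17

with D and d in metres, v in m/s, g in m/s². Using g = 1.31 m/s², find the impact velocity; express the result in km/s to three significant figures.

v ≈ 28.0 km/s

Rearranging for v: v = [D / (0.9 · 2280^0.79 · 1.31^-0.17)]^(1/0.51).
D = 71600 m.
2280^0.79 = 449.5
1.31^-0.17 = 0.9551
Denominator = 0.9 × 449.5 × 0.9551 = 386.4
D / 386.4 = 71600 / 386.4 = 185.3
v = 185.3^(1/0.51) = 185.3^1.9608 = 27980 m/s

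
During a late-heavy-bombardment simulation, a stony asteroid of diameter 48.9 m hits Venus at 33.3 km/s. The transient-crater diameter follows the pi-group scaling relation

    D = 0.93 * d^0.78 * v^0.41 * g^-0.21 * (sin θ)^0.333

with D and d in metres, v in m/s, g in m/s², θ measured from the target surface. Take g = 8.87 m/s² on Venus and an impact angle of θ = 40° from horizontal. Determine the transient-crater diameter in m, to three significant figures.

In SI units: v = 33300 m/s.
d^0.78 = 48.9^0.78 = 20.78
v^0.41 = 33300^0.41 = 71.48
g^-0.21 = 8.87^-0.21 = 0.6323
(sin 40°)^0.333 = 0.6428^0.333 = 0.8632
D = 0.93 × 20.78 × 71.48 × 0.6323 × 0.8632 = 754.0 m

D ≈ 754 m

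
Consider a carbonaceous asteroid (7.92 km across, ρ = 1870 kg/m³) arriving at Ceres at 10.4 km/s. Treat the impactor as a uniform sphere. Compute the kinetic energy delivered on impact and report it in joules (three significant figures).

E ≈ 2.63 × 10^22 J

d = 7920 m; v = 10400 m/s.
Mass m = (π/6) ρ d³ = (π/6) × 1870 × (7920)³ = 4.864 × 10^14 kg
E = ½ m v² = 0.5 × 4.864 × 10^14 × (10400)² = 2.630 × 10^22 J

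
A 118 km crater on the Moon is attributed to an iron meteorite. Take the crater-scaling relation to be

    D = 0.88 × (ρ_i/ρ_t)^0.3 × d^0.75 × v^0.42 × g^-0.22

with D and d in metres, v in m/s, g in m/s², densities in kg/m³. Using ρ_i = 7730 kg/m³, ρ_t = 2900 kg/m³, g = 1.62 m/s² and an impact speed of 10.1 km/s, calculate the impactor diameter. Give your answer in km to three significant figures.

Rearranging for d: d = [D / (0.88 · (7730/2900)^0.3 · 10100^0.42 · 1.62^-0.22)]^(1/0.75).
D = 118000 m.
(7730/2900)^0.3 = 1.342
10100^0.42 = 48.06
1.62^-0.22 = 0.8993
Denominator = 0.88 × 1.342 × 48.06 × 0.8993 = 51.04
D / 51.04 = 118000 / 51.04 = 2312
d = 2312^(1/0.75) = 2312^1.3333 = 30564 m

d ≈ 30.6 km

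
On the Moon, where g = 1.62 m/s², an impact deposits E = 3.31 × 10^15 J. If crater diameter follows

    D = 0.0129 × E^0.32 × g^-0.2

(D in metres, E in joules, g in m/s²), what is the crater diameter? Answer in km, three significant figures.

D ≈ 1.08 km

E^0.32 = (3.31 × 10^15)^0.32 = 9.254 × 10^4
g^-0.2 = 1.62^-0.2 = 0.9080
D = 0.0129 × 9.254 × 10^4 × 0.9080 = 1084 m
   = 1.084 km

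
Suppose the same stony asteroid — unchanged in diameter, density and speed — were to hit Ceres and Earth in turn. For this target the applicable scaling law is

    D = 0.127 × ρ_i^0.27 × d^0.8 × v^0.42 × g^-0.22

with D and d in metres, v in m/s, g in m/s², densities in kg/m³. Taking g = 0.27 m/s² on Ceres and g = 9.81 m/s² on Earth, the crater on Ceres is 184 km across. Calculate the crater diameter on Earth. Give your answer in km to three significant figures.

All impactor-dependent factors cancel in the ratio, leaving D_Earth/D_Ceres = (g_Earth/g_Ceres)^-0.22.
(9.81/0.27)^-0.22 = 36.33^-0.22 = 0.4537
D_Earth = 0.4537 × 184 km = 83.5 km

D ≈ 83.5 km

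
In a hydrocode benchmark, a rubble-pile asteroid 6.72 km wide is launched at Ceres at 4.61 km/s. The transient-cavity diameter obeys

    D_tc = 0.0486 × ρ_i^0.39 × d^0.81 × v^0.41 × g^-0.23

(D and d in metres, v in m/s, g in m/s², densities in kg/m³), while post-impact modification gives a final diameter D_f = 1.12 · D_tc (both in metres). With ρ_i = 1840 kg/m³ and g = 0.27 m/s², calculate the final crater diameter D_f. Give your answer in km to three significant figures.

In SI: d = 6720 m, v = 4610 m/s.
ρ_i^0.39 = 1840^0.39 = 18.76
d^0.81 = 6720^0.81 = 1259
v^0.41 = 4610^0.41 = 31.78
g^-0.23 = 0.27^-0.23 = 1.351
D_tc = 0.0486 × 18.76 × 1259 × 31.78 × 1.351 = 49280 m
D_f = 1.12 × 49280 = 55194 m
     = 55.19 km

D_f ≈ 55.2 km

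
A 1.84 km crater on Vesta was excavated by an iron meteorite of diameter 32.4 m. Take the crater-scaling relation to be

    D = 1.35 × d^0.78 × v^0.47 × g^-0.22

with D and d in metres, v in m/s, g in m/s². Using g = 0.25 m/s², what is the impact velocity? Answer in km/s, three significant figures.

v ≈ 7.59 km/s

Rearranging for v: v = [D / (1.35 · 32.4^0.78 · 0.25^-0.22)]^(1/0.47).
D = 1840 m.
32.4^0.78 = 15.07
0.25^-0.22 = 1.357
Denominator = 1.35 × 15.07 × 1.357 = 27.61
D / 27.61 = 1840 / 27.61 = 66.64
v = 66.64^(1/0.47) = 66.64^2.1277 = 7592 m/s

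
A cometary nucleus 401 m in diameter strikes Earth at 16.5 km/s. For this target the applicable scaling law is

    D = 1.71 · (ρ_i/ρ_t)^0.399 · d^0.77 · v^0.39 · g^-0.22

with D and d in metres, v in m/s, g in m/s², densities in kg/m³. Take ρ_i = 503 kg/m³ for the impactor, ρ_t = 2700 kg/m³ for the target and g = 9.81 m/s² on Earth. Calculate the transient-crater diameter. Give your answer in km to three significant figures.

In SI units: v = 16500 m/s.
(ρ_i/ρ_t)^0.399 = (503/2700)^0.399 = 0.5115
d^0.77 = 401^0.77 = 101.0
v^0.39 = 16500^0.39 = 44.14
g^-0.22 = 9.81^-0.22 = 0.6051
D = 1.71 × 0.5115 × 101.0 × 44.14 × 0.6051 = 2360 m
   = 2.360 km

D ≈ 2.36 km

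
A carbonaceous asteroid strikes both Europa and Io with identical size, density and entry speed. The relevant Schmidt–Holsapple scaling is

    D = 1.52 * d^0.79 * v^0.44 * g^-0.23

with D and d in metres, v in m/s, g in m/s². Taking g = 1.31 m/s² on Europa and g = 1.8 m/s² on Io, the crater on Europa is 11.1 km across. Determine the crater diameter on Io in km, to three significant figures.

D ≈ 10.3 km

All impactor-dependent factors cancel in the ratio, leaving D_Io/D_Europa = (g_Io/g_Europa)^-0.23.
(1.8/1.31)^-0.23 = 1.374^-0.23 = 0.9295
D_Io = 0.9295 × 11.1 km = 10.3 km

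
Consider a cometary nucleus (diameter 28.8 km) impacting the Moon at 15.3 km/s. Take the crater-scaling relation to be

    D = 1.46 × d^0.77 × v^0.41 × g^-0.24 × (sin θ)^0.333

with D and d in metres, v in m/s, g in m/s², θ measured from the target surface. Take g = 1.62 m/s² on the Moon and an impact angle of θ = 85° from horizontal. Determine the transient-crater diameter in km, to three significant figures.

In SI units: d = 28800 m, v = 15300 m/s.
d^0.77 = 28800^0.77 = 2715
v^0.41 = 15300^0.41 = 51.97
g^-0.24 = 1.62^-0.24 = 0.8907
(sin 85°)^0.333 = 0.9962^0.333 = 0.9987
D = 1.46 × 2715 × 51.97 × 0.8907 × 0.9987 = 1.832 × 10^5 m
   = 183.2 km

D ≈ 183 km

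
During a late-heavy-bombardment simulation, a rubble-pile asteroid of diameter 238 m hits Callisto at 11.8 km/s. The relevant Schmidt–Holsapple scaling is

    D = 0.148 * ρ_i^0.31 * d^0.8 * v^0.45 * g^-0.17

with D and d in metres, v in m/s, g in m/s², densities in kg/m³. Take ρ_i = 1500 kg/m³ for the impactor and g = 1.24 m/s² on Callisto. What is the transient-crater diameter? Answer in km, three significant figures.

In SI units: v = 11800 m/s.
ρ_i^0.31 = 1500^0.31 = 9.651
d^0.8 = 238^0.8 = 79.66
v^0.45 = 11800^0.45 = 67.97
g^-0.17 = 1.24^-0.17 = 0.9641
D = 0.148 × 9.651 × 79.66 × 67.97 × 0.9641 = 7456 m
   = 7.456 km

D ≈ 7.46 km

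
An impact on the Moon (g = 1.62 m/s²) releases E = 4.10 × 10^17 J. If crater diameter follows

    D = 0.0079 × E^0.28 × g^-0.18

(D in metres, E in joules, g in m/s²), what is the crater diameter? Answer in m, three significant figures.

E^0.28 = (4.10 × 10^17)^0.28 = 8.542 × 10^4
g^-0.18 = 1.62^-0.18 = 0.9168
D = 0.0079 × 8.542 × 10^4 × 0.9168 = 618.7 m

D ≈ 619 m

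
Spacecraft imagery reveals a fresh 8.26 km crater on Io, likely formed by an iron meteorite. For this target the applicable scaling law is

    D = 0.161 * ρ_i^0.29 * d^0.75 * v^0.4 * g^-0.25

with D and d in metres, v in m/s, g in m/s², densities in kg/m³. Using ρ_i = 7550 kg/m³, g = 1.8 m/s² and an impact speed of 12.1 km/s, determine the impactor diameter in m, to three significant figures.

d ≈ 488 m

Rearranging for d: d = [D / (0.161 · 7550^0.29 · 12100^0.4 · 1.8^-0.25)]^(1/0.75).
D = 8260 m.
7550^0.29 = 13.32
12100^0.4 = 42.96
1.8^-0.25 = 0.8633
Denominator = 0.161 × 13.32 × 42.96 × 0.8633 = 79.53
D / 79.53 = 8260 / 79.53 = 103.9
d = 103.9^(1/0.75) = 103.9^1.3333 = 488.4 m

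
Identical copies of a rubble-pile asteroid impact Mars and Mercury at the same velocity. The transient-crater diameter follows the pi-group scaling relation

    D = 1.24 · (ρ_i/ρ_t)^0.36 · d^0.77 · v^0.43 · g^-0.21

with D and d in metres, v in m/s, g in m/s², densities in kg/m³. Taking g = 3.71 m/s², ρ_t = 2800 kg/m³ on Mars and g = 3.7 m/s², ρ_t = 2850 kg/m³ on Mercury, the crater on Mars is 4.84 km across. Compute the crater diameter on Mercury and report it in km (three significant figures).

D ≈ 4.81 km

The impactor-only factors (d, v, ρ_i) cancel in the ratio, leaving D_Mercury/D_Mars = (g_Mercury/g_Mars)^-0.21 · (ρ_t,Mars/ρ_t,Mercury)^0.36.
(3.7/3.71)^-0.21 = 0.9973^-0.21 = 1.001
(2800/2850)^0.36 = 0.9825^0.36 = 0.9937
Ratio = 1.001 × 0.9937 = 0.9947
D_Mercury = 0.9947 × 4.84 km = 4.81 km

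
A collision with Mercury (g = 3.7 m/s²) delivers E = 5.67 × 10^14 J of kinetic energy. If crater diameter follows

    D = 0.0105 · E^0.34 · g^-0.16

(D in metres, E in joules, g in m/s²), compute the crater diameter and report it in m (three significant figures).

D ≈ 884 m

E^0.34 = (5.67 × 10^14)^0.34 = 1.038 × 10^5
g^-0.16 = 3.7^-0.16 = 0.8111
D = 0.0105 × 1.038 × 10^5 × 0.8111 = 884.0 m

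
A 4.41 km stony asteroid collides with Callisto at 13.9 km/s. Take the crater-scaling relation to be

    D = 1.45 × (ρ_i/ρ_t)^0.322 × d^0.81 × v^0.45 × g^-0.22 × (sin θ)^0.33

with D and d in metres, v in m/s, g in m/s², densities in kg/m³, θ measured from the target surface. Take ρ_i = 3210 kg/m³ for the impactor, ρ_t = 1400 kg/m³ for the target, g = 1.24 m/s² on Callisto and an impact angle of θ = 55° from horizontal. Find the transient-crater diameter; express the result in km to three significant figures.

D ≈ 111 km

In SI units: d = 4410 m, v = 13900 m/s.
(ρ_i/ρ_t)^0.322 = (3210/1400)^0.322 = 1.306
d^0.81 = 4410^0.81 = 895.4
v^0.45 = 13900^0.45 = 73.17
g^-0.22 = 1.24^-0.22 = 0.9538
(sin 55°)^0.33 = 0.8192^0.33 = 0.9363
D = 1.45 × 1.306 × 895.4 × 73.17 × 0.9538 × 0.9363 = 1.108 × 10^5 m
   = 110.8 km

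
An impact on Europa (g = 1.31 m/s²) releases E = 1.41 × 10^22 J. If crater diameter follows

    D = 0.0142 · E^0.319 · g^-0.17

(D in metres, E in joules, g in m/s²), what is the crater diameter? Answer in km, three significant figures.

D ≈ 158 km

E^0.319 = (1.41 × 10^22)^0.319 = 1.163 × 10^7
g^-0.17 = 1.31^-0.17 = 0.9551
D = 0.0142 × 1.163 × 10^7 × 0.9551 = 1.577 × 10^5 m
   = 157.7 km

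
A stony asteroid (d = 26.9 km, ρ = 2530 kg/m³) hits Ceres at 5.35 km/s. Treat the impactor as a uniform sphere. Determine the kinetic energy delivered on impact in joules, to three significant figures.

E ≈ 3.69 × 10^23 J

d = 26900 m; v = 5350 m/s.
Mass m = (π/6) ρ d³ = (π/6) × 2530 × (26900)³ = 2.579 × 10^16 kg
E = ½ m v² = 0.5 × 2.579 × 10^16 × (5350)² = 3.691 × 10^23 J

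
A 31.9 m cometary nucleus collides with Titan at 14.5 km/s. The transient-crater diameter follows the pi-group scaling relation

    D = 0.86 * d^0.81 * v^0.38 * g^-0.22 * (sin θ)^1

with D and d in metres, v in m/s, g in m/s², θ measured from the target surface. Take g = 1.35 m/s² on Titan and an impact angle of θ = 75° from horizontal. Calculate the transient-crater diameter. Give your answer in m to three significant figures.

D ≈ 490 m

In SI units: v = 14500 m/s.
d^0.81 = 31.9^0.81 = 16.52
v^0.38 = 14500^0.38 = 38.13
g^-0.22 = 1.35^-0.22 = 0.9361
(sin 75°)^1 = 0.9659^1 = 0.9659
D = 0.86 × 16.52 × 38.13 × 0.9361 × 0.9659 = 489.8 m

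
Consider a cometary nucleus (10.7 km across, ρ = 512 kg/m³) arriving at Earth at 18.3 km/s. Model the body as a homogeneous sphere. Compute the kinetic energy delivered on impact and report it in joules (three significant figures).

E ≈ 5.50 × 10^22 J

d = 10700 m; v = 18300 m/s.
Mass m = (π/6) ρ d³ = (π/6) × 512 × (10700)³ = 3.284 × 10^14 kg
E = ½ m v² = 0.5 × 3.284 × 10^14 × (18300)² = 5.499 × 10^22 J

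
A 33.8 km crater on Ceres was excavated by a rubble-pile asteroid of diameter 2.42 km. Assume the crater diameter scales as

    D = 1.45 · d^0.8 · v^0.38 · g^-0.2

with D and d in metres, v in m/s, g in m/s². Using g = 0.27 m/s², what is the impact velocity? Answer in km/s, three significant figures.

Rearranging for v: v = [D / (1.45 · 2420^0.8 · 0.27^-0.2)]^(1/0.38).
D = 33800 m.
2420^0.8 = 509.4
0.27^-0.2 = 1.299
Denominator = 1.45 × 509.4 × 1.299 = 959.5
D / 959.5 = 33800 / 959.5 = 35.23
v = 35.23^(1/0.38) = 35.23^2.6316 = 11772 m/s

v ≈ 11.8 km/s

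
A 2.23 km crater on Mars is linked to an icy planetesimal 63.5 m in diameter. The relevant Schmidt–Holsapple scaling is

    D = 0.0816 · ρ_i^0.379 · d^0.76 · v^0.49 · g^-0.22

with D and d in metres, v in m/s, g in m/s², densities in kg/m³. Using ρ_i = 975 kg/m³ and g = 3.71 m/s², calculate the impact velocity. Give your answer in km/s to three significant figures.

Rearranging for v: v = [D / (0.0816 · 975^0.379 · 63.5^0.76 · 3.71^-0.22)]^(1/0.49).
D = 2230 m.
975^0.379 = 13.58
63.5^0.76 = 23.45
3.71^-0.22 = 0.7494
Denominator = 0.0816 × 13.58 × 23.45 × 0.7494 = 19.47
D / 19.47 = 2230 / 19.47 = 114.5
v = 114.5^(1/0.49) = 114.5^2.0408 = 15908 m/s

v ≈ 15.9 km/s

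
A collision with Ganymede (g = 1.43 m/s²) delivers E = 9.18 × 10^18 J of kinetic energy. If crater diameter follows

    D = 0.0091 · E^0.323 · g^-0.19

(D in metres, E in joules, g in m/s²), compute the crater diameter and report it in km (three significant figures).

D ≈ 11.3 km

E^0.323 = (9.18 × 10^18)^0.323 = 1.334 × 10^6
g^-0.19 = 1.43^-0.19 = 0.9343
D = 0.0091 × 1.334 × 10^6 × 0.9343 = 11342 m
   = 11.34 km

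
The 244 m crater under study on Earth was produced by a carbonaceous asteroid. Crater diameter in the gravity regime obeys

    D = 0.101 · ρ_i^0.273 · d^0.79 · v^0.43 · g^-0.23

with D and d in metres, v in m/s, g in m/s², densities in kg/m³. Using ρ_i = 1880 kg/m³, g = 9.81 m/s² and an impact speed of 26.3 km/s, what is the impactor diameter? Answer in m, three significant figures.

d ≈ 10.8 m

Rearranging for d: d = [D / (0.101 · 1880^0.273 · 26300^0.43 · 9.81^-0.23)]^(1/0.79).
1880^0.273 = 7.832
26300^0.43 = 79.54
9.81^-0.23 = 0.5914
Denominator = 0.101 × 7.832 × 79.54 × 0.5914 = 37.21
D / 37.21 = 244 / 37.21 = 6.557
d = 6.557^(1/0.79) = 6.557^1.2658 = 10.81 m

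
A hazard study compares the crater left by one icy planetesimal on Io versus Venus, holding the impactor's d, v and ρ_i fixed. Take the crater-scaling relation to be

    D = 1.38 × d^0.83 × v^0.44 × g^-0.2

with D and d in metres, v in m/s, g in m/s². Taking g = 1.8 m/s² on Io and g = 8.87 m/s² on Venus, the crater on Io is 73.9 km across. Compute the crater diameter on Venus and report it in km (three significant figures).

D ≈ 53.7 km

All impactor-dependent factors cancel in the ratio, leaving D_Venus/D_Io = (g_Venus/g_Io)^-0.2.
(8.87/1.8)^-0.2 = 4.928^-0.2 = 0.7269
D_Venus = 0.7269 × 73.9 km = 53.7 km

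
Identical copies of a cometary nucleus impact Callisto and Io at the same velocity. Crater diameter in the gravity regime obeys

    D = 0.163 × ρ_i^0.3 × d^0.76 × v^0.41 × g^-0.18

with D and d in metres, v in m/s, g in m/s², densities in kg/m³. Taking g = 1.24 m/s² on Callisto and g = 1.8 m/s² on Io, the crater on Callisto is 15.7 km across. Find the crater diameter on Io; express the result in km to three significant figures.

All impactor-dependent factors cancel in the ratio, leaving D_Io/D_Callisto = (g_Io/g_Callisto)^-0.18.
(1.8/1.24)^-0.18 = 1.452^-0.18 = 0.9351
D_Io = 0.9351 × 15.7 km = 14.7 km

D ≈ 14.7 km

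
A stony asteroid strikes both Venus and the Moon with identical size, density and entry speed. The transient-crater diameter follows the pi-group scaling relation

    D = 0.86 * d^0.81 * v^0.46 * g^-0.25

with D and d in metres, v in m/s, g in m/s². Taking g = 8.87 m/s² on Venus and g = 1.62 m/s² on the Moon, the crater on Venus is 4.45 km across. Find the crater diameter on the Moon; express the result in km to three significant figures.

D ≈ 6.81 km

All impactor-dependent factors cancel in the ratio, leaving D_Moon/D_Venus = (g_Moon/g_Venus)^-0.25.
(1.62/8.87)^-0.25 = 0.1826^-0.25 = 1.530
D_Moon = 1.530 × 4.45 km = 6.81 km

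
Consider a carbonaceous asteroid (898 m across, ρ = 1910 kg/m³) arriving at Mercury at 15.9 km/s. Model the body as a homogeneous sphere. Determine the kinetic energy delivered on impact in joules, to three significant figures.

v = 15900 m/s.
Mass m = (π/6) ρ d³ = (π/6) × 1910 × (898)³ = 7.242 × 10^11 kg
E = ½ m v² = 0.5 × 7.242 × 10^11 × (15900)² = 9.154 × 10^19 J

E ≈ 9.15 × 10^19 J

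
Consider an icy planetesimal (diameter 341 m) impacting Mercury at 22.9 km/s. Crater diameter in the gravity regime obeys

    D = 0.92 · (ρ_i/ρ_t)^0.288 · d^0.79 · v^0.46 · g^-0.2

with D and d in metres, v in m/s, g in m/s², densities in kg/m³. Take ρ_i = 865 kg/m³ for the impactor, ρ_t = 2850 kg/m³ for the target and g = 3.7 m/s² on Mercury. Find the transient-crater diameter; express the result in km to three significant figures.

D ≈ 5.10 km

In SI units: v = 22900 m/s.
(ρ_i/ρ_t)^0.288 = (865/2850)^0.288 = 0.7094
d^0.79 = 341^0.79 = 100.2
v^0.46 = 22900^0.46 = 101.3
g^-0.2 = 3.7^-0.2 = 0.7698
D = 0.92 × 0.7094 × 100.2 × 101.3 × 0.7698 = 5100 m
   = 5.100 km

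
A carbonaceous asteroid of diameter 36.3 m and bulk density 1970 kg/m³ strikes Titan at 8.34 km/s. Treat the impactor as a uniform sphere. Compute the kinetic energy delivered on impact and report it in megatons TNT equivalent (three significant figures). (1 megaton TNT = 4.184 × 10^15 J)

E ≈ 0.410 Mt TNT

v = 8340 m/s.
Mass m = (π/6) ρ d³ = (π/6) × 1970 × (36.3)³ = 4.934 × 10^7 kg
E = ½ m v² = 0.5 × 4.934 × 10^7 × (8340)² = 1.716 × 10^15 J
   = 1.716 × 10^15 / 4.184×10^15 = 0.4101 Mt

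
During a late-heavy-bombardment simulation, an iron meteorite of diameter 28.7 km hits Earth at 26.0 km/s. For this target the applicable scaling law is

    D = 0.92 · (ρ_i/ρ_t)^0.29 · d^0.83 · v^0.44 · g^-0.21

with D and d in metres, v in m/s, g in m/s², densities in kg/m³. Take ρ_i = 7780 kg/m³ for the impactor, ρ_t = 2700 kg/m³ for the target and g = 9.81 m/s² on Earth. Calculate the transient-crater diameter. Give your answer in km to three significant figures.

D ≈ 340 km

In SI units: d = 28700 m, v = 26000 m/s.
(ρ_i/ρ_t)^0.29 = (7780/2700)^0.29 = 1.359
d^0.83 = 28700^0.83 = 5012
v^0.44 = 26000^0.44 = 87.62
g^-0.21 = 9.81^-0.21 = 0.6191
D = 0.92 × 1.359 × 5012 × 87.62 × 0.6191 = 3.399 × 10^5 m
   = 339.9 km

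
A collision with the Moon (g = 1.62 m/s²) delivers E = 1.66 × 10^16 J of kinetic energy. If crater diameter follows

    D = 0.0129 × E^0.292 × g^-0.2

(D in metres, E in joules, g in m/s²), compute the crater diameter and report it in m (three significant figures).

E^0.292 = (1.66 × 10^16)^0.292 = 5.448 × 10^4
g^-0.2 = 1.62^-0.2 = 0.9080
D = 0.0129 × 5.448 × 10^4 × 0.9080 = 638.1 m

D ≈ 638 m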